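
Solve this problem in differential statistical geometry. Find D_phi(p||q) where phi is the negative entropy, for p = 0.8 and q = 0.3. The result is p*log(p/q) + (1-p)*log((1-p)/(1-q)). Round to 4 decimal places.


Bregman divergence with negative entropy generator:
D = p*log(p/q) + (1-p)*log((1-p)/(1-q)).
p = 0.8, q = 0.3.
p*log(p/q) = 0.8*log(0.8/0.3) = 0.784663.
(1-p)*log((1-p)/(1-q)) = 0.2*log(0.2/0.7) = -0.250553.
D = 0.784663 + -0.250553 = 0.5341

0.5341


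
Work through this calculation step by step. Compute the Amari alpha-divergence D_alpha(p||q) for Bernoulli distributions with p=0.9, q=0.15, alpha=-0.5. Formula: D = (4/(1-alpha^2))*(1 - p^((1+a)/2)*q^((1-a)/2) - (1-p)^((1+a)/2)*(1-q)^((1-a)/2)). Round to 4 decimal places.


Amari alpha-divergence:
D = (4/(1-alpha^2))*(1 - p^((1+a)/2)*q^((1-a)/2) - (1-p)^((1+a)/2)*(1-q)^((1-a)/2)).
alpha = -0.5, p = 0.9, q = 0.15.
e1 = (1+alpha)/2 = 0.25, e2 = (1-alpha)/2 = 0.75.
t1 = p^e1 * q^e2 = 0.9^0.25 * 0.15^0.75 = 0.234763.
t2 = (1-p)^e1 * (1-q)^e2 = 0.1^0.25 * 0.85^0.75 = 0.497811.
4/(1-alpha^2) = 5.333333.
D = 5.333333*(1 - 0.234763 - 0.497811) = 1.4263

1.4263


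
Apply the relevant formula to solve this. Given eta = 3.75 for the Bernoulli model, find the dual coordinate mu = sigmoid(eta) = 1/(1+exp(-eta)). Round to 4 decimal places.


Dual coordinate (expectation parameter) for Bernoulli:
mu = 1/(1+exp(-eta)).
eta = 3.75.
exp(-eta) = exp(-3.75) = 0.023518.
mu = 1/(1+0.023518) = 0.9770

0.9770


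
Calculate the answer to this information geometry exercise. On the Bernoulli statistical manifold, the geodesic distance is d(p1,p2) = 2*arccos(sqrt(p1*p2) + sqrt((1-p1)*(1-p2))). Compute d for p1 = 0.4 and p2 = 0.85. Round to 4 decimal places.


Geodesic distance on Bernoulli manifold:
d(p1,p2) = 2*arccos(sqrt(p1*p2) + sqrt((1-p1)*(1-p2))).
sqrt(p1*p2) = sqrt(0.4*0.85) = 0.583095.
sqrt((1-p1)*(1-p2)) = sqrt(0.6*0.15) = 0.3.
arg = 0.583095 + 0.3 = 0.883095.
d = 2*arccos(0.883095) = 0.9768

0.9768


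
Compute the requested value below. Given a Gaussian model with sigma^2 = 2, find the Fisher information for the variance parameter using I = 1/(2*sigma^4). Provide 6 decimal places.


Fisher information for variance: I(sigma^2) = 1/(2*sigma^4).
sigma^2 = 2, so sigma^4 = 4.
I = 1/(2*4) = 1/8 = 0.125000

0.125000


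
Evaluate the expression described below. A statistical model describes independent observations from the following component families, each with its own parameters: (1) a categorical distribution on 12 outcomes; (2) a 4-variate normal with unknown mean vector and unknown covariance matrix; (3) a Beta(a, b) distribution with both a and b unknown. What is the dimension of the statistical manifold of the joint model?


The dimension of a statistical manifold equals the number of free
(independent) real parameters of the model. For a product of independent
blocks the parameter counts add.
- categorical on 12 outcomes (probabilities sum to 1): 12-1 = 11.
- 4-variate normal: 4 (mean) + 4*5/2 = 10 (symmetric covariance) = 14.
- Beta (a, b): 2.
Total = 11 + 14 + 2 = 27.
Dimension = 27

27


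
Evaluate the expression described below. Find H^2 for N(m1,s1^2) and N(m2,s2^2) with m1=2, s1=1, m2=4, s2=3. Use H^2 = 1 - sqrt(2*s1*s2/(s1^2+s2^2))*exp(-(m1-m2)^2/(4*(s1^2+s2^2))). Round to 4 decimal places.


Squared Hellinger distance for Gaussians:
H^2 = 1 - sqrt(2*s1*s2/(s1^2+s2^2)) * exp(-(m1-m2)^2/(4*(s1^2+s2^2))).
s1^2 = 1, s2^2 = 9, s1^2+s2^2 = 10.
sqrt(2*1*3/(10)) = 0.774597.
(m1-m2)^2 = (-2)^2 = 4.
exp(-4/(4*10)) = exp(-0.1) = 0.904837.
H^2 = 1 - 0.774597*0.904837 = 0.2991

0.2991


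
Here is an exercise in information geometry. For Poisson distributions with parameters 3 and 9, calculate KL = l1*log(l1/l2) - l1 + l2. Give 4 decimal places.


KL divergence for Poisson:
KL = l1*log(l1/l2) - l1 + l2.
l1 = 3, l2 = 9.
log(3/9) = -1.098612.
l1*log(l1/l2) = 3 * -1.098612 = -3.295837.
KL = -3.295837 - 3 + 9 = 2.7042

2.7042


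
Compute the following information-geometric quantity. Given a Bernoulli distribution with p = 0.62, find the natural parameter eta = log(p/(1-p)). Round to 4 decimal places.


Natural parameter for Bernoulli: eta = log(p/(1-p)).
p = 0.62, 1-p = 0.38.
p/(1-p) = 1.631579.
eta = log(1.631579) = 0.4895

0.4895


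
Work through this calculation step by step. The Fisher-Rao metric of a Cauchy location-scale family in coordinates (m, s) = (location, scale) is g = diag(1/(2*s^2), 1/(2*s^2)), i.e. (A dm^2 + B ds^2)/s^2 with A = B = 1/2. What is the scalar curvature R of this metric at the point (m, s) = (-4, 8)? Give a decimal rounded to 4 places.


The metric has the form g = (A dm^2 + B ds^2)/s^2 with A = 1/2, B = 1/2.
Substitute u = sqrt(A/B)*m: g = B*(du^2 + ds^2)/s^2, i.e. B times the
Poincare upper half-plane metric, which has constant Gaussian curvature -1.
Scaling a 2D metric by a constant c divides the Gaussian curvature by c,
so K = -1/B = -1/(1/2) = -2.0000 everywhere (the point (m, s) = (-4, 8) is irrelevant:
the curvature is constant).
Scalar curvature in dimension 2: R = 2K = -2/(1/2) = -4.0000.

-4.0000


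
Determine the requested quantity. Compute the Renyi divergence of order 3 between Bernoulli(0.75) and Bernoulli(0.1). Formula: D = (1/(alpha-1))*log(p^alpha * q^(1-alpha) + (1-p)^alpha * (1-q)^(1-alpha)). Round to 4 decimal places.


Renyi divergence of order alpha between Bernoulli distributions:
D = (1/(alpha-1))*log(p^alpha * q^(1-alpha) + (1-p)^alpha * (1-q)^(1-alpha)).
alpha = 3, p = 0.75, q = 0.1.
p^alpha * q^(1-alpha) = 0.75^3 * 0.1^-2 = 42.1875.
(1-p)^alpha * (1-q)^(1-alpha) = 0.25^3 * 0.9^-2 = 0.01929.
sum = 42.1875 + 0.01929 = 42.20679.
D = (1/2)*log(42.20679) = 1.8713

1.8713


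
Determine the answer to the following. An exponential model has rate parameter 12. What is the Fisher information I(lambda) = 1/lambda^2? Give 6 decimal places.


Fisher information for exponential: I(lambda) = 1/lambda^2.
lambda = 12, lambda^2 = 144.
I = 1/144 = 0.006944

0.006944


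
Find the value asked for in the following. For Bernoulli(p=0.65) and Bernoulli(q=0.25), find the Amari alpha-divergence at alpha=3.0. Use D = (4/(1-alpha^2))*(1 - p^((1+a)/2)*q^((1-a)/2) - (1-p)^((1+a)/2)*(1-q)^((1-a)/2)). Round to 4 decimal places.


Amari alpha-divergence:
D = (4/(1-alpha^2))*(1 - p^((1+a)/2)*q^((1-a)/2) - (1-p)^((1+a)/2)*(1-q)^((1-a)/2)).
alpha = 3.0, p = 0.65, q = 0.25.
e1 = (1+alpha)/2 = 2.0, e2 = (1-alpha)/2 = -1.0.
t1 = p^e1 * q^e2 = 0.65^2.0 * 0.25^-1.0 = 1.69.
t2 = (1-p)^e1 * (1-q)^e2 = 0.35^2.0 * 0.75^-1.0 = 0.163333.
4/(1-alpha^2) = -0.5.
D = -0.5*(1 - 1.69 - 0.163333) = 0.4267

0.4267


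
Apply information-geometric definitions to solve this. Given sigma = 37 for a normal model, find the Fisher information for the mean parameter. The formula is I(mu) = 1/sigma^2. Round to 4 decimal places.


The Fisher information for the mean of a normal distribution is I(mu) = 1/sigma^2.
sigma = 37, so sigma^2 = 1369.
I(mu) = 1/1369 = 0.0007

0.0007


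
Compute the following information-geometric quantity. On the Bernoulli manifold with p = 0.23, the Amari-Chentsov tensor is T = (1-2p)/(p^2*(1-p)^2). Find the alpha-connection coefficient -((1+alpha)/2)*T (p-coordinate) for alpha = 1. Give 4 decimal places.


Skewness (Amari-Chentsov) tensor: T = (1-2p)/(p^2*(1-p)^2).
p = 0.23, 1-2p = 0.54, p^2 = 0.0529, (1-p)^2 = 0.5929.
T = 0.54/(0.0529 * 0.5929) = 17.216967.
In the p-coordinate, Gamma^(alpha) = Gamma^(0) - (alpha/2)*T with Gamma^(0) = (1/2)*g'(p) = -T/2,
so Gamma^(alpha) = -((1+alpha)/2)*T.
alpha = 1, -(1+alpha)/2 = -1.0.
Gamma = -1.0 * 17.216967 = -17.2170

-17.2170


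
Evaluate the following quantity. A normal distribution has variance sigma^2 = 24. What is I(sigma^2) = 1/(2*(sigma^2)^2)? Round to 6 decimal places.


Fisher information for variance: I(sigma^2) = 1/(2*sigma^4).
sigma^2 = 24, so sigma^4 = 576.
I = 1/(2*576) = 1/1152 = 0.000868

0.000868


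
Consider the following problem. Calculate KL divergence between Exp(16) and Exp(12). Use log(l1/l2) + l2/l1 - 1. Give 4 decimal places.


KL divergence for exponential family:
KL = log(l1/l2) + l2/l1 - 1.
log(16/12) = 0.287682.
12/16 = 0.75.
KL = 0.287682 + 0.75 - 1 = 0.0377

0.0377


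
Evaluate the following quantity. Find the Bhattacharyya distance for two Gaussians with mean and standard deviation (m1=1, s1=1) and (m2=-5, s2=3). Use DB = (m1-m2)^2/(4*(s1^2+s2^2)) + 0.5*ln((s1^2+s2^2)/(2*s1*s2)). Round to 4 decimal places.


Bhattacharyya distance between two Gaussians:
DB = (m1-m2)^2/(4*(s1^2+s2^2)) + (1/2)*ln((s1^2+s2^2)/(2*s1*s2)).
(m1-m2)^2 = (6)^2 = 36.
s1^2+s2^2 = 1 + 9 = 10.
term1 = 36/40 = 0.9.
term2 = 0.5*ln(10/6.0) = 0.255413.
DB = 0.9 + 0.255413 = 1.1554

1.1554


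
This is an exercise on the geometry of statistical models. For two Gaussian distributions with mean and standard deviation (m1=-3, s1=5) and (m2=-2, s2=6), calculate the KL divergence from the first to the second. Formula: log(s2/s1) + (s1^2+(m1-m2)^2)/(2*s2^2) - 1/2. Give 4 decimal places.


KL divergence between normal distributions:
KL = log(s2/s1) + (s1^2 + (m1-m2)^2)/(2*s2^2) - 1/2.
log(6/5) = 0.182322.
(5^2 + (-3--2)^2)/(2*6^2) = (25 + 1)/72 = 0.361111.
KL = 0.182322 + 0.361111 - 0.5 = 0.0434

0.0434


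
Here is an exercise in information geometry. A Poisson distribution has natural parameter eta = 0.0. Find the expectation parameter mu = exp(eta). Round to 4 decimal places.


Expectation parameter for Poisson exponential family:
mu = exp(eta).
eta = 0.0.
mu = exp(0.0) = 1.0000

1.0000


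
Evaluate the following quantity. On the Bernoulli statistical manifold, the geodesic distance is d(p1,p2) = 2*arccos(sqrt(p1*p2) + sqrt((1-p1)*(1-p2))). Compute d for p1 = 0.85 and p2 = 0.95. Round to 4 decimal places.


Geodesic distance on Bernoulli manifold:
d(p1,p2) = 2*arccos(sqrt(p1*p2) + sqrt((1-p1)*(1-p2))).
sqrt(p1*p2) = sqrt(0.85*0.95) = 0.89861.
sqrt((1-p1)*(1-p2)) = sqrt(0.15*0.05) = 0.086603.
arg = 0.89861 + 0.086603 = 0.985213.
d = 2*arccos(0.985213) = 0.3444

0.3444


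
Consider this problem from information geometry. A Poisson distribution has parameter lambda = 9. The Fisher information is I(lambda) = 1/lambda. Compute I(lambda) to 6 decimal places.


Fisher information for Poisson: I(lambda) = 1/lambda.
lambda = 9.
I(lambda) = 1/9 = 0.111111

0.111111


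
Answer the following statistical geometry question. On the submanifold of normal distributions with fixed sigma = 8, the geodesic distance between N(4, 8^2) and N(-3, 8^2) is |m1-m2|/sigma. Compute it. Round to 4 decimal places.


On the fixed-variance normal subfamily, geodesic distance = |m1-m2|/sigma.
|4 - -3| = 7.
sigma = 8.
d = 7/8 = 0.8750

0.8750


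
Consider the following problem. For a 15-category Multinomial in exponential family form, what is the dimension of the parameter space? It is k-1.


Exponential family dimension calculation:
For Multinomial with k=15 categories, dim = k-1 = 14.

14


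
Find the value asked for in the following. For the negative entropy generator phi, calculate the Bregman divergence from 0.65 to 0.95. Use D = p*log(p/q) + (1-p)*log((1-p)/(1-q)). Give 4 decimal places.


Bregman divergence with negative entropy generator:
D = p*log(p/q) + (1-p)*log((1-p)/(1-q)).
p = 0.65, q = 0.95.
p*log(p/q) = 0.65*log(0.65/0.95) = -0.246668.
(1-p)*log((1-p)/(1-q)) = 0.35*log(0.35/0.05) = 0.681069.
D = -0.246668 + 0.681069 = 0.4344

0.4344


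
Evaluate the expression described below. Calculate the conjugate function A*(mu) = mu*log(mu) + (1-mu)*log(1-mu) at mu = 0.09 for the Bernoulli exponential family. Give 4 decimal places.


Legendre transform for Bernoulli:
A*(mu) = mu*log(mu) + (1-mu)*log(1-mu).
mu = 0.09, 1-mu = 0.91.
mu*log(mu) = 0.09*log(0.09) = -0.216715.
(1-mu)*log(1-mu) = 0.91*log(0.91) = -0.085823.
A* = -0.216715 + -0.085823 = -0.3025

-0.3025


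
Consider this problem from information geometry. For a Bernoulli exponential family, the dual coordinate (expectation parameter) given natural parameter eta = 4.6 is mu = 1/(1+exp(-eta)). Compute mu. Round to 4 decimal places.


Dual coordinate (expectation parameter) for Bernoulli:
mu = 1/(1+exp(-eta)).
eta = 4.6.
exp(-eta) = exp(-4.6) = 0.010052.
mu = 1/(1+0.010052) = 0.9900

0.9900


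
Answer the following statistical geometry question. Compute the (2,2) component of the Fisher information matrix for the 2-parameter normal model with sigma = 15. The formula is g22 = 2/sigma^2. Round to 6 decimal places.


For the 2-parameter normal family, the Fisher metric has:
  g11 = 1/sigma^2, g22 = 2/sigma^2.
sigma = 15, sigma^2 = 225.
g22 = 0.008889

0.008889


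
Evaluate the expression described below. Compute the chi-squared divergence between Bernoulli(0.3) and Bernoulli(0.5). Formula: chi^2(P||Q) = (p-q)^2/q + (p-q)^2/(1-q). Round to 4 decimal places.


Chi-squared divergence between Bernoulli distributions:
chi^2 = (p-q)^2/q + (p-q)^2/(1-q).
p = 0.3, q = 0.5, p-q = -0.2.
(p-q)^2 = 0.04.
term1 = 0.04/0.5 = 0.08.
term2 = 0.04/0.5 = 0.08.
chi^2 = 0.08 + 0.08 = 0.1600

0.1600


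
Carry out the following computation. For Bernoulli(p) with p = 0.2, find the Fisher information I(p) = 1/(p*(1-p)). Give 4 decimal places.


For Bernoulli(p), Fisher information is I(p) = 1/(p*(1-p)).
p = 0.2, 1-p = 0.8.
p*(1-p) = 0.16.
I(p) = 1/0.16 = 6.2500

6.2500


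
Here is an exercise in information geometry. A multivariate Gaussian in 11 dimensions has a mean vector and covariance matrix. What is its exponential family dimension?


Exponential family dimension calculation:
For 11-dim MVN: mean has 11 params, covariance has 11*12/2 = 66 unique entries.
Total dim = 11 + 66 = 77.

77


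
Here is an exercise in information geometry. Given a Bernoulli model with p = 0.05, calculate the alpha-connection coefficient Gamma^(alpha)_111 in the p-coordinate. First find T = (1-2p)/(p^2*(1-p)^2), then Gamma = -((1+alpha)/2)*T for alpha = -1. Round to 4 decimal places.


Skewness (Amari-Chentsov) tensor: T = (1-2p)/(p^2*(1-p)^2).
p = 0.05, 1-2p = 0.9, p^2 = 0.0025, (1-p)^2 = 0.9025.
T = 0.9/(0.0025 * 0.9025) = 398.891967.
In the p-coordinate, Gamma^(alpha) = Gamma^(0) - (alpha/2)*T with Gamma^(0) = (1/2)*g'(p) = -T/2,
so Gamma^(alpha) = -((1+alpha)/2)*T.
alpha = -1, -(1+alpha)/2 = 0.0.
Gamma = 0.0 * 398.891967 = 0.0000

0.0000


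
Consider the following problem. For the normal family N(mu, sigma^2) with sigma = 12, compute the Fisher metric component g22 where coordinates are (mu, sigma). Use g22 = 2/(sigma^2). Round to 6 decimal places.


For the 2-parameter normal family, the Fisher metric has:
  g11 = 1/sigma^2, g22 = 2/sigma^2.
sigma = 12, sigma^2 = 144.
g22 = 0.013889

0.013889


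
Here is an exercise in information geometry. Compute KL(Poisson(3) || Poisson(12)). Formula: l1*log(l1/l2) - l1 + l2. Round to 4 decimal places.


KL divergence for Poisson:
KL = l1*log(l1/l2) - l1 + l2.
l1 = 3, l2 = 12.
log(3/12) = -1.386294.
l1*log(l1/l2) = 3 * -1.386294 = -4.158883.
KL = -4.158883 - 3 + 12 = 4.8411

4.8411


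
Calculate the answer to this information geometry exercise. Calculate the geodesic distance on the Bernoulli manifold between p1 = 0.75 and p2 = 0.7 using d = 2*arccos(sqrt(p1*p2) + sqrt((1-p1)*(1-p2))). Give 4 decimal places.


Geodesic distance on Bernoulli manifold:
d(p1,p2) = 2*arccos(sqrt(p1*p2) + sqrt((1-p1)*(1-p2))).
sqrt(p1*p2) = sqrt(0.75*0.7) = 0.724569.
sqrt((1-p1)*(1-p2)) = sqrt(0.25*0.3) = 0.273861.
arg = 0.724569 + 0.273861 = 0.99843.
d = 2*arccos(0.99843) = 0.1121

0.1121


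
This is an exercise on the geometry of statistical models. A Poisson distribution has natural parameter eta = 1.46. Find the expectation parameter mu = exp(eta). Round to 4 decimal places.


Expectation parameter for Poisson exponential family:
mu = exp(eta).
eta = 1.46.
mu = exp(1.46) = 4.3060

4.3060


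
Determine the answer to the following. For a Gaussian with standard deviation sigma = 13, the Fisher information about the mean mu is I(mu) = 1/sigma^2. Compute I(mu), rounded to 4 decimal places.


The Fisher information for the mean of a normal distribution is I(mu) = 1/sigma^2.
sigma = 13, so sigma^2 = 169.
I(mu) = 1/169 = 0.0059

0.0059


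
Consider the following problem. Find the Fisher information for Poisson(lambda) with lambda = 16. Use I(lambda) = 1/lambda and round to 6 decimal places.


Fisher information for Poisson: I(lambda) = 1/lambda.
lambda = 16.
I(lambda) = 1/16 = 0.062500

0.062500


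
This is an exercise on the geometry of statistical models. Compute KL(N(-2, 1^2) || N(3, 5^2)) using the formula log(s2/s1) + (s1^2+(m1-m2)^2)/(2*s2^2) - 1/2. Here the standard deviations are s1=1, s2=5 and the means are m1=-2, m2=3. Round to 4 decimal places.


KL divergence between normal distributions:
KL = log(s2/s1) + (s1^2 + (m1-m2)^2)/(2*s2^2) - 1/2.
log(5/1) = 1.609438.
(1^2 + (-2-3)^2)/(2*5^2) = (1 + 25)/50 = 0.52.
KL = 1.609438 + 0.52 - 0.5 = 1.6294

1.6294


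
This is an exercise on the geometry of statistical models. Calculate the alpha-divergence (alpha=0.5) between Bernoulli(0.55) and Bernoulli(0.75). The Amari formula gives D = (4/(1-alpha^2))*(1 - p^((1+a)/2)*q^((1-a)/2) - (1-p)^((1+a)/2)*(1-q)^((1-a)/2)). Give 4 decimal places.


Amari alpha-divergence:
D = (4/(1-alpha^2))*(1 - p^((1+a)/2)*q^((1-a)/2) - (1-p)^((1+a)/2)*(1-q)^((1-a)/2)).
alpha = 0.5, p = 0.55, q = 0.75.
e1 = (1+alpha)/2 = 0.75, e2 = (1-alpha)/2 = 0.25.
t1 = p^e1 * q^e2 = 0.55^0.75 * 0.75^0.25 = 0.594343.
t2 = (1-p)^e1 * (1-q)^e2 = 0.45^0.75 * 0.25^0.25 = 0.388503.
4/(1-alpha^2) = 5.333333.
D = 5.333333*(1 - 0.594343 - 0.388503) = 0.0915

0.0915


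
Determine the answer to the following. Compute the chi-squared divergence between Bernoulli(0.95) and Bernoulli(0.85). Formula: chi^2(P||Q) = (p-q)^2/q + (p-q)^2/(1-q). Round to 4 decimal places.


Chi-squared divergence between Bernoulli distributions:
chi^2 = (p-q)^2/q + (p-q)^2/(1-q).
p = 0.95, q = 0.85, p-q = 0.1.
(p-q)^2 = 0.01.
term1 = 0.01/0.85 = 0.011765.
term2 = 0.01/0.15 = 0.066667.
chi^2 = 0.011765 + 0.066667 = 0.0784

0.0784


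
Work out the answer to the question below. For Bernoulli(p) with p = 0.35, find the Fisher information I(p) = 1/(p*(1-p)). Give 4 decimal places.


For Bernoulli(p), Fisher information is I(p) = 1/(p*(1-p)).
p = 0.35, 1-p = 0.65.
p*(1-p) = 0.2275.
I(p) = 1/0.2275 = 4.3956

4.3956


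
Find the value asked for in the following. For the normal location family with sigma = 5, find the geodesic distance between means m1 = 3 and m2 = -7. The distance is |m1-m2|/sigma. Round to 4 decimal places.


On the fixed-variance normal subfamily, geodesic distance = |m1-m2|/sigma.
|3 - -7| = 10.
sigma = 5.
d = 10/5 = 2.0000

2.0000


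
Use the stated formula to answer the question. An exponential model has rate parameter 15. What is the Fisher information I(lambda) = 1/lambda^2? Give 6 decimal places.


Fisher information for exponential: I(lambda) = 1/lambda^2.
lambda = 15, lambda^2 = 225.
I = 1/225 = 0.004444

0.004444


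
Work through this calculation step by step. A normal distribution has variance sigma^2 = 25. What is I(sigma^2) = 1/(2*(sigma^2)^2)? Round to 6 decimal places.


Fisher information for variance: I(sigma^2) = 1/(2*sigma^4).
sigma^2 = 25, so sigma^4 = 625.
I = 1/(2*625) = 1/1250 = 0.000800

0.000800


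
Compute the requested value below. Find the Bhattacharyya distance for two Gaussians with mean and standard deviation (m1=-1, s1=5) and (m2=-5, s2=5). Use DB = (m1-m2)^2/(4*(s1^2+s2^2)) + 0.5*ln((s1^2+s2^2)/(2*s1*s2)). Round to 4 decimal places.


Bhattacharyya distance between two Gaussians:
DB = (m1-m2)^2/(4*(s1^2+s2^2)) + (1/2)*ln((s1^2+s2^2)/(2*s1*s2)).
(m1-m2)^2 = (4)^2 = 16.
s1^2+s2^2 = 25 + 25 = 50.
term1 = 16/200 = 0.08.
term2 = 0.5*ln(50/50.0) = 0.0.
DB = 0.08 + 0.0 = 0.0800

0.0800


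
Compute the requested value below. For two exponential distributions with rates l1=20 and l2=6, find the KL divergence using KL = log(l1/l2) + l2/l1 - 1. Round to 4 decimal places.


KL divergence for exponential family:
KL = log(l1/l2) + l2/l1 - 1.
log(20/6) = 1.203973.
6/20 = 0.3.
KL = 1.203973 + 0.3 - 1 = 0.5040

0.5040


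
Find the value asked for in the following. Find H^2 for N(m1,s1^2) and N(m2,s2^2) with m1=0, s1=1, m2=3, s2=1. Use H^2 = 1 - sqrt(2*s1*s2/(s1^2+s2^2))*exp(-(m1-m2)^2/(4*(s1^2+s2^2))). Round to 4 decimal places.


Squared Hellinger distance for Gaussians:
H^2 = 1 - sqrt(2*s1*s2/(s1^2+s2^2)) * exp(-(m1-m2)^2/(4*(s1^2+s2^2))).
s1^2 = 1, s2^2 = 1, s1^2+s2^2 = 2.
sqrt(2*1*1/(2)) = 1.0.
(m1-m2)^2 = (-3)^2 = 9.
exp(-9/(4*2)) = exp(-1.125) = 0.324652.
H^2 = 1 - 1.0*0.324652 = 0.6753

0.6753


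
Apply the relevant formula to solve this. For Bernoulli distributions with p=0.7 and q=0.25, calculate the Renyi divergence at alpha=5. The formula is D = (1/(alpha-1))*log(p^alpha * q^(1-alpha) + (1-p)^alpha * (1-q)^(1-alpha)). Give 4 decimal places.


Renyi divergence of order alpha between Bernoulli distributions:
D = (1/(alpha-1))*log(p^alpha * q^(1-alpha) + (1-p)^alpha * (1-q)^(1-alpha)).
alpha = 5, p = 0.7, q = 0.25.
p^alpha * q^(1-alpha) = 0.7^5 * 0.25^-4 = 43.02592.
(1-p)^alpha * (1-q)^(1-alpha) = 0.3^5 * 0.75^-4 = 0.00768.
sum = 43.02592 + 0.00768 = 43.0336.
D = (1/4)*log(43.0336) = 0.9405

0.9405


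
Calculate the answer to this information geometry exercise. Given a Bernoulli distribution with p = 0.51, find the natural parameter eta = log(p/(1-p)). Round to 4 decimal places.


Natural parameter for Bernoulli: eta = log(p/(1-p)).
p = 0.51, 1-p = 0.49.
p/(1-p) = 1.040816.
eta = log(1.040816) = 0.0400

0.0400


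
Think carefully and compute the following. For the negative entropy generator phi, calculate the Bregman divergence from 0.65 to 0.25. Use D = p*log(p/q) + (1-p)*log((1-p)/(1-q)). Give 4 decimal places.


Bregman divergence with negative entropy generator:
D = p*log(p/q) + (1-p)*log((1-p)/(1-q)).
p = 0.65, q = 0.25.
p*log(p/q) = 0.65*log(0.65/0.25) = 0.621082.
(1-p)*log((1-p)/(1-q)) = 0.35*log(0.35/0.75) = -0.266749.
D = 0.621082 + -0.266749 = 0.3543

0.3543


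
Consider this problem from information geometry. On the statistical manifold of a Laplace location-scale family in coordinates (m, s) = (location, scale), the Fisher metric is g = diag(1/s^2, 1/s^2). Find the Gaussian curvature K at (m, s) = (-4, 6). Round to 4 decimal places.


The metric has the form g = (A dm^2 + B ds^2)/s^2 with A = 1, B = 1.
Substitute u = sqrt(A/B)*m: g = B*(du^2 + ds^2)/s^2, i.e. B times the
Poincare upper half-plane metric, which has constant Gaussian curvature -1.
Scaling a 2D metric by a constant c divides the Gaussian curvature by c,
so K = -1/B = -1/(1) = -1.0000 everywhere (the point (m, s) = (-4, 6) is irrelevant:
the curvature is constant).
The requested Gaussian curvature is K = -1.0000.

-1.0000


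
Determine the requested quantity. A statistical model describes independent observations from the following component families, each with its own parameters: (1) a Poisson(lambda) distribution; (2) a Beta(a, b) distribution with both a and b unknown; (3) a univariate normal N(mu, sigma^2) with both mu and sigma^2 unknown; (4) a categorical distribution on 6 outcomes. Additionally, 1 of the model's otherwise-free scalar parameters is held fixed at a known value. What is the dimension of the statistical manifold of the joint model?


The dimension of a statistical manifold equals the number of free
(independent) real parameters of the model. For a product of independent
blocks the parameter counts add.
- Poisson (lambda): 1.
- Beta (a, b): 2.
- normal (mu, sigma^2): 2.
- categorical on 6 outcomes (probabilities sum to 1): 6-1 = 5.
Total = 1 + 2 + 2 + 5 = 10.
1 parameter(s) fixed at known values: 10 - 1 = 9.
Dimension = 9

9


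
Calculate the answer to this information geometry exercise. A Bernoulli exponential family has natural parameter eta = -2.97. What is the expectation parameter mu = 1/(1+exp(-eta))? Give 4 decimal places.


Dual coordinate (expectation parameter) for Bernoulli:
mu = 1/(1+exp(-eta)).
eta = -2.97.
exp(-eta) = exp(2.97) = 19.49192.
mu = 1/(1+19.49192) = 0.0488

0.0488


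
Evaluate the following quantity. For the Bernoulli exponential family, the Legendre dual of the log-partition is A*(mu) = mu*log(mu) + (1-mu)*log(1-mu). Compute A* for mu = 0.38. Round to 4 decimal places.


Legendre transform for Bernoulli:
A*(mu) = mu*log(mu) + (1-mu)*log(1-mu).
mu = 0.38, 1-mu = 0.62.
mu*log(mu) = 0.38*log(0.38) = -0.367682.
(1-mu)*log(1-mu) = 0.62*log(0.62) = -0.296382.
A* = -0.367682 + -0.296382 = -0.6641

-0.6641


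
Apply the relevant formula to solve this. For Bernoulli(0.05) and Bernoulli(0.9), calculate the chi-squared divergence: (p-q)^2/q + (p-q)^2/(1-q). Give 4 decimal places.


Chi-squared divergence between Bernoulli distributions:
chi^2 = (p-q)^2/q + (p-q)^2/(1-q).
p = 0.05, q = 0.9, p-q = -0.85.
(p-q)^2 = 0.7225.
term1 = 0.7225/0.9 = 0.802778.
term2 = 0.7225/0.1 = 7.225.
chi^2 = 0.802778 + 7.225 = 8.0278

8.0278


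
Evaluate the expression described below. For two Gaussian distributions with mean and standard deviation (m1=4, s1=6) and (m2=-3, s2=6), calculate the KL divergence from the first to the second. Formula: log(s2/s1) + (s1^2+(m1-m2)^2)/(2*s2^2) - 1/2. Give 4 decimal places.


KL divergence between normal distributions:
KL = log(s2/s1) + (s1^2 + (m1-m2)^2)/(2*s2^2) - 1/2.
log(6/6) = 0.0.
(6^2 + (4--3)^2)/(2*6^2) = (36 + 49)/72 = 1.180556.
KL = 0.0 + 1.180556 - 0.5 = 0.6806

0.6806


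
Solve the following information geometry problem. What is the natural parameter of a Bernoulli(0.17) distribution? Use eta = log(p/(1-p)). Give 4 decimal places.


Natural parameter for Bernoulli: eta = log(p/(1-p)).
p = 0.17, 1-p = 0.83.
p/(1-p) = 0.204819.
eta = log(0.204819) = -1.5856

-1.5856


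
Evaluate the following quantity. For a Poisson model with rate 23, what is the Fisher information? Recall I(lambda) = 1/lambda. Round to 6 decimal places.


Fisher information for Poisson: I(lambda) = 1/lambda.
lambda = 23.
I(lambda) = 1/23 = 0.043478

0.043478


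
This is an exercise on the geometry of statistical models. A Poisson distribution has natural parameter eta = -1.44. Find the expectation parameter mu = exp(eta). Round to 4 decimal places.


Expectation parameter for Poisson exponential family:
mu = exp(eta).
eta = -1.44.
mu = exp(-1.44) = 0.2369

0.2369


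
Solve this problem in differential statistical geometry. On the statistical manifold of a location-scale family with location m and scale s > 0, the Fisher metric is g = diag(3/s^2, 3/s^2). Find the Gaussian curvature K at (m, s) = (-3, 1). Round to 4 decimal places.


The metric has the form g = (A dm^2 + B ds^2)/s^2 with A = 3, B = 3.
Substitute u = sqrt(A/B)*m: g = B*(du^2 + ds^2)/s^2, i.e. B times the
Poincare upper half-plane metric, which has constant Gaussian curvature -1.
Scaling a 2D metric by a constant c divides the Gaussian curvature by c,
so K = -1/B = -1/(3) = -0.3333 everywhere (the point (m, s) = (-3, 1) is irrelevant:
the curvature is constant).
The requested Gaussian curvature is K = -0.3333.

-0.3333


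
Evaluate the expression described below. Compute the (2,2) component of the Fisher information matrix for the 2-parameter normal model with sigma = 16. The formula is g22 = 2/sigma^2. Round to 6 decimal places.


For the 2-parameter normal family, the Fisher metric has:
  g11 = 1/sigma^2, g22 = 2/sigma^2.
sigma = 16, sigma^2 = 256.
g22 = 0.007813

0.007813


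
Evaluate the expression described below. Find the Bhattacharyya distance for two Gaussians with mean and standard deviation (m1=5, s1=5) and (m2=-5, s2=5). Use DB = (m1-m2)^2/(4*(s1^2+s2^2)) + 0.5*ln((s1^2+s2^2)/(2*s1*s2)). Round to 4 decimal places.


Bhattacharyya distance between two Gaussians:
DB = (m1-m2)^2/(4*(s1^2+s2^2)) + (1/2)*ln((s1^2+s2^2)/(2*s1*s2)).
(m1-m2)^2 = (10)^2 = 100.
s1^2+s2^2 = 25 + 25 = 50.
term1 = 100/200 = 0.5.
term2 = 0.5*ln(50/50.0) = 0.0.
DB = 0.5 + 0.0 = 0.5000

0.5000


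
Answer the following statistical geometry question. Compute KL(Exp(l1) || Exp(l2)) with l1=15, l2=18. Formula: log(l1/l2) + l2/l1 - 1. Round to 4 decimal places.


KL divergence for exponential family:
KL = log(l1/l2) + l2/l1 - 1.
log(15/18) = -0.182322.
18/15 = 1.2.
KL = -0.182322 + 1.2 - 1 = 0.0177

0.0177


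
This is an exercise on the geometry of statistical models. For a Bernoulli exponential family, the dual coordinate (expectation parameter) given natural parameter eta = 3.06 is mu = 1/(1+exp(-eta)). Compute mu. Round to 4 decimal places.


Dual coordinate (expectation parameter) for Bernoulli:
mu = 1/(1+exp(-eta)).
eta = 3.06.
exp(-eta) = exp(-3.06) = 0.046888.
mu = 1/(1+0.046888) = 0.9552

0.9552


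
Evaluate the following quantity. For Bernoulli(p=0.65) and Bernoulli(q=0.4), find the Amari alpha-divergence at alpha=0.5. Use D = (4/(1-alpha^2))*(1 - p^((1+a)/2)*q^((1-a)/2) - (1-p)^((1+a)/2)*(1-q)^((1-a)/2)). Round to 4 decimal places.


Amari alpha-divergence:
D = (4/(1-alpha^2))*(1 - p^((1+a)/2)*q^((1-a)/2) - (1-p)^((1+a)/2)*(1-q)^((1-a)/2)).
alpha = 0.5, p = 0.65, q = 0.4.
e1 = (1+alpha)/2 = 0.75, e2 = (1-alpha)/2 = 0.25.
t1 = p^e1 * q^e2 = 0.65^0.75 * 0.4^0.25 = 0.575705.
t2 = (1-p)^e1 * (1-q)^e2 = 0.35^0.75 * 0.6^0.25 = 0.400487.
4/(1-alpha^2) = 5.333333.
D = 5.333333*(1 - 0.575705 - 0.400487) = 0.1270

0.1270


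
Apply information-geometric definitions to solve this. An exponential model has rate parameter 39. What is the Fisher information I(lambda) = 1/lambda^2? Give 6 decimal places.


Fisher information for exponential: I(lambda) = 1/lambda^2.
lambda = 39, lambda^2 = 1521.
I = 1/1521 = 0.000657

0.000657


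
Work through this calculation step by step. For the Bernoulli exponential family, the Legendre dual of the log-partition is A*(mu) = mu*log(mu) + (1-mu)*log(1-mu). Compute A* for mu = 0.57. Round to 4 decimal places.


Legendre transform for Bernoulli:
A*(mu) = mu*log(mu) + (1-mu)*log(1-mu).
mu = 0.57, 1-mu = 0.43.
mu*log(mu) = 0.57*log(0.57) = -0.320408.
(1-mu)*log(1-mu) = 0.43*log(0.43) = -0.362907.
A* = -0.320408 + -0.362907 = -0.6833

-0.6833


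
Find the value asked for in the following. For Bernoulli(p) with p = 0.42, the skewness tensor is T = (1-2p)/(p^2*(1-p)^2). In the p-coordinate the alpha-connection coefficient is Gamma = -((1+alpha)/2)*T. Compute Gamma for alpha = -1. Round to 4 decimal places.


Skewness (Amari-Chentsov) tensor: T = (1-2p)/(p^2*(1-p)^2).
p = 0.42, 1-2p = 0.16, p^2 = 0.1764, (1-p)^2 = 0.3364.
T = 0.16/(0.1764 * 0.3364) = 2.696283.
In the p-coordinate, Gamma^(alpha) = Gamma^(0) - (alpha/2)*T with Gamma^(0) = (1/2)*g'(p) = -T/2,
so Gamma^(alpha) = -((1+alpha)/2)*T.
alpha = -1, -(1+alpha)/2 = 0.0.
Gamma = 0.0 * 2.696283 = 0.0000

0.0000


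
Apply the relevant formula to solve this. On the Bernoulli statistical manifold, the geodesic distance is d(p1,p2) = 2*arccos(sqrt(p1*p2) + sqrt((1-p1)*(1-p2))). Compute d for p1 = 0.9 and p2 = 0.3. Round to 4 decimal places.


Geodesic distance on Bernoulli manifold:
d(p1,p2) = 2*arccos(sqrt(p1*p2) + sqrt((1-p1)*(1-p2))).
sqrt(p1*p2) = sqrt(0.9*0.3) = 0.519615.
sqrt((1-p1)*(1-p2)) = sqrt(0.1*0.7) = 0.264575.
arg = 0.519615 + 0.264575 = 0.78419.
d = 2*arccos(0.78419) = 1.3388

1.3388


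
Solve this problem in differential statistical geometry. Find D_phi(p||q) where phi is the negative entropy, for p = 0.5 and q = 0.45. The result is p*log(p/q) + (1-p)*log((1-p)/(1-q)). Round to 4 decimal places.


Bregman divergence with negative entropy generator:
D = p*log(p/q) + (1-p)*log((1-p)/(1-q)).
p = 0.5, q = 0.45.
p*log(p/q) = 0.5*log(0.5/0.45) = 0.05268.
(1-p)*log((1-p)/(1-q)) = 0.5*log(0.5/0.55) = -0.047655.
D = 0.05268 + -0.047655 = 0.0050

0.0050


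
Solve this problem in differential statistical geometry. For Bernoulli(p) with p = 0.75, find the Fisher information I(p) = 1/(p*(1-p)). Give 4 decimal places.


For Bernoulli(p), Fisher information is I(p) = 1/(p*(1-p)).
p = 0.75, 1-p = 0.25.
p*(1-p) = 0.1875.
I(p) = 1/0.1875 = 5.3333

5.3333


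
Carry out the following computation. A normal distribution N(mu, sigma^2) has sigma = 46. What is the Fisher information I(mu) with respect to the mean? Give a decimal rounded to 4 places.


The Fisher information for the mean of a normal distribution is I(mu) = 1/sigma^2.
sigma = 46, so sigma^2 = 2116.
I(mu) = 1/2116 = 0.0005

0.0005


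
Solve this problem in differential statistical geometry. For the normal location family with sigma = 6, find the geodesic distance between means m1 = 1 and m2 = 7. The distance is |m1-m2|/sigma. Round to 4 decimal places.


On the fixed-variance normal subfamily, geodesic distance = |m1-m2|/sigma.
|1 - 7| = 6.
sigma = 6.
d = 6/6 = 1.0000

1.0000


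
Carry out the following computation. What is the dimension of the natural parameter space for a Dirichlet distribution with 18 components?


Exponential family dimension calculation:
Dirichlet with 18 components has 18 natural parameters.

18


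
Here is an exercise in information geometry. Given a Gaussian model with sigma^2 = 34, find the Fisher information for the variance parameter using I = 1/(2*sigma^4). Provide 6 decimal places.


Fisher information for variance: I(sigma^2) = 1/(2*sigma^4).
sigma^2 = 34, so sigma^4 = 1156.
I = 1/(2*1156) = 1/2312 = 0.000433

0.000433


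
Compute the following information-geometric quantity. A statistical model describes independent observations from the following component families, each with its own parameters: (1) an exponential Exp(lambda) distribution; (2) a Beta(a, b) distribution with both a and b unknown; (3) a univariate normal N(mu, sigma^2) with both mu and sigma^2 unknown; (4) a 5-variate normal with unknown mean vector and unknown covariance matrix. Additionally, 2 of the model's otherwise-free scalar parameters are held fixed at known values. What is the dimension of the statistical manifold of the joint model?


The dimension of a statistical manifold equals the number of free
(independent) real parameters of the model. For a product of independent
blocks the parameter counts add.
- exponential (lambda): 1.
- Beta (a, b): 2.
- normal (mu, sigma^2): 2.
- 5-variate normal: 5 (mean) + 5*6/2 = 15 (symmetric covariance) = 20.
Total = 1 + 2 + 2 + 20 = 25.
2 parameter(s) fixed at known values: 25 - 2 = 23.
Dimension = 23

23


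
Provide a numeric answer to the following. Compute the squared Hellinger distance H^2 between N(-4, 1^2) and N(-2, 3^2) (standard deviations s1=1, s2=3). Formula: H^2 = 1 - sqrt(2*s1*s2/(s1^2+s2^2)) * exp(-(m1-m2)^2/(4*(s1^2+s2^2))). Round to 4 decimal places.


Squared Hellinger distance for Gaussians:
H^2 = 1 - sqrt(2*s1*s2/(s1^2+s2^2)) * exp(-(m1-m2)^2/(4*(s1^2+s2^2))).
s1^2 = 1, s2^2 = 9, s1^2+s2^2 = 10.
sqrt(2*1*3/(10)) = 0.774597.
(m1-m2)^2 = (-2)^2 = 4.
exp(-4/(4*10)) = exp(-0.1) = 0.904837.
H^2 = 1 - 0.774597*0.904837 = 0.2991

0.2991


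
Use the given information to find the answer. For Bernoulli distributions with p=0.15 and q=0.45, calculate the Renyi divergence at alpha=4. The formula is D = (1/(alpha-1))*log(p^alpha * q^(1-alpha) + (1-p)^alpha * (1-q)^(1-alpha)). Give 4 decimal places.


Renyi divergence of order alpha between Bernoulli distributions:
D = (1/(alpha-1))*log(p^alpha * q^(1-alpha) + (1-p)^alpha * (1-q)^(1-alpha)).
alpha = 4, p = 0.15, q = 0.45.
p^alpha * q^(1-alpha) = 0.15^4 * 0.45^-3 = 0.005556.
(1-p)^alpha * (1-q)^(1-alpha) = 0.85^4 * 0.55^-3 = 3.137528.
sum = 0.005556 + 3.137528 = 3.143084.
D = (1/3)*log(3.143084) = 0.3817

0.3817


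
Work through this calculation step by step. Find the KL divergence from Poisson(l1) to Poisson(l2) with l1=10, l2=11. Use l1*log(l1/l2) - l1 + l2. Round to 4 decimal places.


KL divergence for Poisson:
KL = l1*log(l1/l2) - l1 + l2.
l1 = 10, l2 = 11.
log(10/11) = -0.09531.
l1*log(l1/l2) = 10 * -0.09531 = -0.953102.
KL = -0.953102 - 10 + 11 = 0.0469

0.0469


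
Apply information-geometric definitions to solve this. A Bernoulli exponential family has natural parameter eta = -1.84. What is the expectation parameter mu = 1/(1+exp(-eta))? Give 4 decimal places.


Dual coordinate (expectation parameter) for Bernoulli:
mu = 1/(1+exp(-eta)).
eta = -1.84.
exp(-eta) = exp(1.84) = 6.296538.
mu = 1/(1+6.296538) = 0.1371

0.1371


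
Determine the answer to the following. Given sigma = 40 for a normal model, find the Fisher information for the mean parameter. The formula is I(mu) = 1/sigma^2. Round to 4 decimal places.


The Fisher information for the mean of a normal distribution is I(mu) = 1/sigma^2.
sigma = 40, so sigma^2 = 1600.
I(mu) = 1/1600 = 0.0006

0.0006


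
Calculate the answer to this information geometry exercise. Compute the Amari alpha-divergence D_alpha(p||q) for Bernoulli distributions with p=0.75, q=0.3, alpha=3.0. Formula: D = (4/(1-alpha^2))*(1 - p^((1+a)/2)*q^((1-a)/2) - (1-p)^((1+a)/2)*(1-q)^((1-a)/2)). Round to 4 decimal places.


Amari alpha-divergence:
D = (4/(1-alpha^2))*(1 - p^((1+a)/2)*q^((1-a)/2) - (1-p)^((1+a)/2)*(1-q)^((1-a)/2)).
alpha = 3.0, p = 0.75, q = 0.3.
e1 = (1+alpha)/2 = 2.0, e2 = (1-alpha)/2 = -1.0.
t1 = p^e1 * q^e2 = 0.75^2.0 * 0.3^-1.0 = 1.875.
t2 = (1-p)^e1 * (1-q)^e2 = 0.25^2.0 * 0.7^-1.0 = 0.089286.
4/(1-alpha^2) = -0.5.
D = -0.5*(1 - 1.875 - 0.089286) = 0.4821

0.4821


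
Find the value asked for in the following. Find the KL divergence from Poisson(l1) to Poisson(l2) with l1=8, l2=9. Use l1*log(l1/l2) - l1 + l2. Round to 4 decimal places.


KL divergence for Poisson:
KL = l1*log(l1/l2) - l1 + l2.
l1 = 8, l2 = 9.
log(8/9) = -0.117783.
l1*log(l1/l2) = 8 * -0.117783 = -0.942264.
KL = -0.942264 - 8 + 9 = 0.0577

0.0577


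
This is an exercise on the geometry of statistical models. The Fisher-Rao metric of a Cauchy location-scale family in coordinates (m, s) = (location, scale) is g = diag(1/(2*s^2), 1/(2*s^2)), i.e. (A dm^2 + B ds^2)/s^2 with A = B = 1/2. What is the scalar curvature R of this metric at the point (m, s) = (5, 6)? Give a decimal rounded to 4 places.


The metric has the form g = (A dm^2 + B ds^2)/s^2 with A = 1/2, B = 1/2.
Substitute u = sqrt(A/B)*m: g = B*(du^2 + ds^2)/s^2, i.e. B times the
Poincare upper half-plane metric, which has constant Gaussian curvature -1.
Scaling a 2D metric by a constant c divides the Gaussian curvature by c,
so K = -1/B = -1/(1/2) = -2.0000 everywhere (the point (m, s) = (5, 6) is irrelevant:
the curvature is constant).
Scalar curvature in dimension 2: R = 2K = -2/(1/2) = -4.0000.

-4.0000


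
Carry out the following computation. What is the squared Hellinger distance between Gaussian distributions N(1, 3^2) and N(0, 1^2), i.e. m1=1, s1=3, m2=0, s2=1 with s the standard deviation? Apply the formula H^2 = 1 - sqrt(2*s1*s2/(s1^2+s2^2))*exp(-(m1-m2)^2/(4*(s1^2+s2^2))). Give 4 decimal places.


Squared Hellinger distance for Gaussians:
H^2 = 1 - sqrt(2*s1*s2/(s1^2+s2^2)) * exp(-(m1-m2)^2/(4*(s1^2+s2^2))).
s1^2 = 9, s2^2 = 1, s1^2+s2^2 = 10.
sqrt(2*3*1/(10)) = 0.774597.
(m1-m2)^2 = (1)^2 = 1.
exp(-1/(4*10)) = exp(-0.025) = 0.97531.
H^2 = 1 - 0.774597*0.97531 = 0.2445

0.2445


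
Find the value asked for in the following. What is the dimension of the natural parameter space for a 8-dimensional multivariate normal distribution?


Exponential family dimension calculation:
For 8-dim MVN: mean has 8 params, covariance has 8*9/2 = 36 unique entries.
Total dim = 8 + 36 = 44.

44


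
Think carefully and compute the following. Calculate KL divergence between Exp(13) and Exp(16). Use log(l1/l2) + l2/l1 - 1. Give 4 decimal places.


KL divergence for exponential family:
KL = log(l1/l2) + l2/l1 - 1.
log(13/16) = -0.207639.
16/13 = 1.230769.
KL = -0.207639 + 1.230769 - 1 = 0.0231

0.0231


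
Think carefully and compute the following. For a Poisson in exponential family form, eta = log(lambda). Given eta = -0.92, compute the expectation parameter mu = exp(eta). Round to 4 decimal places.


Expectation parameter for Poisson exponential family:
mu = exp(eta).
eta = -0.92.
mu = exp(-0.92) = 0.3985

0.3985


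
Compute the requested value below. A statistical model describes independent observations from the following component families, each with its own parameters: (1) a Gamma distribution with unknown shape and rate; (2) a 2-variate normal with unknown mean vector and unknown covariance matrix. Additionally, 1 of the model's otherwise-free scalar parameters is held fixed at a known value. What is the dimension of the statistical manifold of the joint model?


The dimension of a statistical manifold equals the number of free
(independent) real parameters of the model. For a product of independent
blocks the parameter counts add.
- Gamma (shape, rate): 2.
- 2-variate normal: 2 (mean) + 2*3/2 = 3 (symmetric covariance) = 5.
Total = 2 + 5 = 7.
1 parameter(s) fixed at known values: 7 - 1 = 6.
Dimension = 6

6
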